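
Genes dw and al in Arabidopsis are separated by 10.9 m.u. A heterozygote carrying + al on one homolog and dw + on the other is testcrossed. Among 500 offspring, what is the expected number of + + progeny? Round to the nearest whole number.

27

A map distance of 10.9 m.u. corresponds to a recombination frequency of 0.109.
The F1 is + al / dw +, so + + is a recombinant gamete class with expected frequency r/2 = 0.109/2 = 0.0545.
Expected number = 0.0545 × 500 = 27.25 ≈ 27.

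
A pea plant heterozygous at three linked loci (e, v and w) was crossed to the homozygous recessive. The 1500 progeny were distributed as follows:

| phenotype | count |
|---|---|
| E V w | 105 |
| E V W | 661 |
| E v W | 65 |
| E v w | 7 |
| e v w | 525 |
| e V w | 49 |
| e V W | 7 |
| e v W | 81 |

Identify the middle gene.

The two most frequent reciprocal classes, E V W and e v w, are the parental types, so the F1 was E V W / e v w.
The two rarest classes, e V W and E v w, are the double crossovers. Comparing them with the parentals, only the e allele has switched, so e is the middle locus and the order is v – e – w.

e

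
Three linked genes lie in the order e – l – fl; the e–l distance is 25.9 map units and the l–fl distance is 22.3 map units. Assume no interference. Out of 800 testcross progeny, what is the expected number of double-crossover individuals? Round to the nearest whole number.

46

Map distances give recombination frequencies of 0.259 and 0.223 for the two intervals.
With no interference, expected double-crossover frequency = 0.259 × 0.223 = 0.05776.
Expected number = 0.05776 × 800 = 46.21 ≈ 46.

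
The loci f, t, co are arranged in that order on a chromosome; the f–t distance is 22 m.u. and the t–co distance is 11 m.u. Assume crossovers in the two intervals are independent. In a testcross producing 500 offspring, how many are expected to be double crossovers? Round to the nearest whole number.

Map distances give recombination frequencies of 0.220 and 0.110 for the two intervals.
With no interference, expected double-crossover frequency = 0.220 × 0.110 = 0.02420.
Expected number = 0.02420 × 500 = 12.10 ≈ 12.

12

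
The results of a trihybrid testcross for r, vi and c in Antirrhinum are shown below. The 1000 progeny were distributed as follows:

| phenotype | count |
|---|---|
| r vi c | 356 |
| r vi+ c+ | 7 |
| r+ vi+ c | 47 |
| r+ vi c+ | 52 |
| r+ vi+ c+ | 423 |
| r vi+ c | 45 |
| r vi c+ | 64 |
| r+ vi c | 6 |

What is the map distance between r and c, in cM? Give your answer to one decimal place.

The two most frequent reciprocal classes, r+ vi+ c+ and r vi c, are the parental types, so the F1 was r+ vi+ c+ / r vi c.
The two rarest classes, r vi+ c+ and r+ vi c, are the double crossovers. Comparing them with the parentals, only the r allele has switched, so r is the middle locus and the order is vi – r – c.
Crossovers in the r–c interval produce the single-crossover classes r+ vi+ c and r vi c+ (47 + 64 = 111) plus the double crossovers (13).
RF(r–c) = (111 + 13) / 1000 = 124/1000 = 0.1240 → 12.4 cM.

12.4 cM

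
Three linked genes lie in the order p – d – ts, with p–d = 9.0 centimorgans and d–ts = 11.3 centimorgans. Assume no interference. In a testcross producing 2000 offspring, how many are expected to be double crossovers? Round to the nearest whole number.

Map distances give recombination frequencies of 0.090 and 0.113 for the two intervals.
With no interference, expected double-crossover frequency = 0.090 × 0.113 = 0.01017.
Expected number = 0.01017 × 2000 = 20.34 ≈ 20.

20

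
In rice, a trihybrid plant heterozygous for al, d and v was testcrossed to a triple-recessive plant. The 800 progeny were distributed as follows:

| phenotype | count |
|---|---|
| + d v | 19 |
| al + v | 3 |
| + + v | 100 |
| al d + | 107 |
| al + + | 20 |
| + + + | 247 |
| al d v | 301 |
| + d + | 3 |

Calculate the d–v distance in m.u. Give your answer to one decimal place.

26.6 m.u.

The two most frequent reciprocal classes, al d v and + + +, are the parental types, so the F1 was al d v / + + +.
The two rarest classes, al + v and + d +, are the double crossovers. Comparing them with the parentals, only the d allele has switched, so d is the middle locus and the order is v – d – al.
Crossovers in the v–d interval produce the single-crossover classes al d + and + + v (107 + 100 = 207) plus the double crossovers (6).
RF(v–d) = (207 + 6) / 800 = 213/800 = 0.2662 → 26.6 m.u.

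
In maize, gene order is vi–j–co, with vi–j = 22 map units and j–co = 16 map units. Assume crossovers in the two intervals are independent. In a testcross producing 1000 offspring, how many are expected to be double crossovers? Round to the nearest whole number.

Map distances give recombination frequencies of 0.220 and 0.160 for the two intervals.
With no interference, expected double-crossover frequency = 0.220 × 0.160 = 0.03520.
Expected number = 0.03520 × 1000 = 35.20 ≈ 35.

35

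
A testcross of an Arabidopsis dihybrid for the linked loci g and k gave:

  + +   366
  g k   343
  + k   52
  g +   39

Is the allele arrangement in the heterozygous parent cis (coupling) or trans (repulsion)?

cis

The two most frequent classes are + + (366) and g k (343); these are the parental (non-recombinant) types.
So the F1 carried + + on one chromosome and g k on the other — the recessive alleles are on the same chromosome (cis / coupling).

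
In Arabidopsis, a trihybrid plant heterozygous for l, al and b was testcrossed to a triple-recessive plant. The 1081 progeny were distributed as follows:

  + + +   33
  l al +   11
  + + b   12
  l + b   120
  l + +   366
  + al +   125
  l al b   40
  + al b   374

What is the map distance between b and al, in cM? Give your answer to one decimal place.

The two most frequent reciprocal classes, + al b and l + +, are the parental types, so the F1 was + al b / l + +.
The two rarest classes, + + b and l al +, are the double crossovers. Comparing them with the parentals, only the al allele has switched, so al is the middle locus and the order is b – al – l.
Crossovers in the b–al interval produce the single-crossover classes + al + and l + b (125 + 120 = 245) plus the double crossovers (23).
RF(b–al) = (245 + 23) / 1081 = 268/1081 = 0.2479 → 24.8 cM.

24.8 cM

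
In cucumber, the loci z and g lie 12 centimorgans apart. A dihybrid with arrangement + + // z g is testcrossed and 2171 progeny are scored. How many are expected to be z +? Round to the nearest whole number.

A map distance of 12 centimorgans corresponds to a recombination frequency of 0.120.
The F1 is + + / z g, so z + is a recombinant gamete class with expected frequency r/2 = 0.120/2 = 0.0600.
Expected number = 0.0600 × 2171 = 130.26 ≈ 130.

130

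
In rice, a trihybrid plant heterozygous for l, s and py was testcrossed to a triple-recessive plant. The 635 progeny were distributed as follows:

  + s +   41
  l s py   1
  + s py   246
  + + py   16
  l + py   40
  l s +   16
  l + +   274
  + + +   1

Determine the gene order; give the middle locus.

The two most frequent reciprocal classes, + s py and l + +, are the parental types, so the F1 was + s py / l + +.
The two rarest classes, l s py and + + +, are the double crossovers. Comparing them with the parentals, only the l allele has switched, so l is the middle locus and the order is s – l – py.

l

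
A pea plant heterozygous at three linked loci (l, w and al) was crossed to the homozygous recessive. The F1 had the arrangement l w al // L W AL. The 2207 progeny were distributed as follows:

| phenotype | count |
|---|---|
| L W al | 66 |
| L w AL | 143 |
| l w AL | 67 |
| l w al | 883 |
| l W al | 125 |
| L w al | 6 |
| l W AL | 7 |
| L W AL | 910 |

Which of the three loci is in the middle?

The two rarest classes, L w al and l W AL, are the double crossovers. Comparing them with the parentals, only the l allele has switched, so l is the middle locus and the order is al – l – w.

l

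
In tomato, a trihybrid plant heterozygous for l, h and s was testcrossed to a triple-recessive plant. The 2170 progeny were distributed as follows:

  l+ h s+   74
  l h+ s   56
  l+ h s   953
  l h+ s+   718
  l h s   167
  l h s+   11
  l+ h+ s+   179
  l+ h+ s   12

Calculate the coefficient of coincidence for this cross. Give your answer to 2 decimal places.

0.88

The two most frequent reciprocal classes, l h+ s+ and l+ h s, are the parental types, so the F1 was l h+ s+ / l+ h s.
The two rarest classes, l h s+ and l+ h+ s, are the double crossovers. Comparing them with the parentals, only the h allele has switched, so h is the middle locus and the order is l – h – s.
l–h: (346 + 23)/2170 = 0.1700; h–s: (130 + 23)/2170 = 0.0705.
Expected DCO frequency = 0.1700 × 0.0705 ≈ 0.01198; observed = 23/2170 ≈ 0.01060.
Coefficient of coincidence = 0.01060/0.01198 ≈ 0.88.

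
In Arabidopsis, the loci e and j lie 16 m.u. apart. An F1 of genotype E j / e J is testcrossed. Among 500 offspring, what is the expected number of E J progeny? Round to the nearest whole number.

40

A map distance of 16 m.u. corresponds to a recombination frequency of 0.160.
The F1 is E j / e J, so E J is a recombinant gamete class with expected frequency r/2 = 0.160/2 = 0.0800.
Expected number = 0.0800 × 500 = 40.00 ≈ 40.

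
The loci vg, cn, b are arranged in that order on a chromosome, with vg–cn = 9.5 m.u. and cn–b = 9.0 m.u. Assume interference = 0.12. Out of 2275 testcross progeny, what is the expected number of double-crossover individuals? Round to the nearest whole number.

17

Map distances give recombination frequencies of 0.095 and 0.090 for the two intervals.
With interference 0.12 (so coincidence = 0.88), expected double-crossover frequency = 0.095 × 0.090 × 0.88 = 0.00752.
Expected number = 0.00752 × 2275 = 17.12 ≈ 17.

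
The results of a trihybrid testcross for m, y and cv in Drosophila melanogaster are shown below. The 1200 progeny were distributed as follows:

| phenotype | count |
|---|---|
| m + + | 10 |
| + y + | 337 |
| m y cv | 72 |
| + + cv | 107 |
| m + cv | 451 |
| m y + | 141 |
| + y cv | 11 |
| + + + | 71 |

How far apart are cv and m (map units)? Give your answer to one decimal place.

The two most frequent reciprocal classes, m + cv and + y +, are the parental types, so the F1 was m + cv / + y +.
The two rarest classes, m + + and + y cv, are the double crossovers. Comparing them with the parentals, only the cv allele has switched, so cv is the middle locus and the order is m – cv – y.
Crossovers in the m–cv interval produce the single-crossover classes + + cv and m y + (107 + 141 = 248) plus the double crossovers (21).
RF(m–cv) = (248 + 21) / 1200 = 269/1200 = 0.2242 → 22.4 map units.

22.4 map units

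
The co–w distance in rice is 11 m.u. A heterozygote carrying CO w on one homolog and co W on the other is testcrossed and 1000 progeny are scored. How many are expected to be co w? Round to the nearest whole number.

55

A map distance of 11 m.u. corresponds to a recombination frequency of 0.110.
The F1 is CO w / co W, so co w is a recombinant gamete class with expected frequency r/2 = 0.110/2 = 0.0550.
Expected number = 0.0550 × 1000 = 55.00 ≈ 55.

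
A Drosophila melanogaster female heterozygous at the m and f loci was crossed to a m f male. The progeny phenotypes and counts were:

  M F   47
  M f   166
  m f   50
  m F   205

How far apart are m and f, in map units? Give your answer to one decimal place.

20.7 map units

The two most frequent classes, M f (166) and m F (205), are the parental types, so the F1 was M f / m F.
The recombinant classes are M F and m f: 47 + 50 = 97.
Recombination frequency = 97/468 = 0.2073 ≈ 20.7%, i.e. 20.7 map units.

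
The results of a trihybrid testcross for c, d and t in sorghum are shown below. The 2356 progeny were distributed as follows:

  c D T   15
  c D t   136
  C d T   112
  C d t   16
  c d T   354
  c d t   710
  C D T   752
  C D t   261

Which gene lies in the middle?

The two most frequent reciprocal classes, C D T and c d t, are the parental types, so the F1 was C D T / c d t.
The two rarest classes, c D T and C d t, are the double crossovers. Comparing them with the parentals, only the c allele has switched, so c is the middle locus and the order is d – c – t.

c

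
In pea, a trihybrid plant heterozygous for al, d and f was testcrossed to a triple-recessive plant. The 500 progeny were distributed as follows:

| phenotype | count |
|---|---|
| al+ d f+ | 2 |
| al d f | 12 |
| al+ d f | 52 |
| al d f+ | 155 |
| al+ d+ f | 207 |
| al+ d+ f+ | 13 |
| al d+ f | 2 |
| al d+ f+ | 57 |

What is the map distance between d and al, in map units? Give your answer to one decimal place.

22.6 map units

The two most frequent reciprocal classes, al+ d+ f and al d f+, are the parental types, so the F1 was al+ d+ f / al d f+.
The two rarest classes, al d+ f and al+ d f+, are the double crossovers. Comparing them with the parentals, only the al allele has switched, so al is the middle locus and the order is f – al – d.
Crossovers in the al–d interval produce the single-crossover classes al+ d f and al d+ f+ (52 + 57 = 109) plus the double crossovers (4).
RF(al–d) = (109 + 4) / 500 = 113/500 = 0.2260 → 22.6 map units.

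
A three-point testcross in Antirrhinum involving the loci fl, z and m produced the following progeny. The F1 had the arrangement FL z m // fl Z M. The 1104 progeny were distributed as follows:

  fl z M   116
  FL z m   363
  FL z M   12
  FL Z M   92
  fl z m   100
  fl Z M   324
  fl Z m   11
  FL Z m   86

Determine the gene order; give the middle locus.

m

The two rarest classes, FL z M and fl Z m, are the double crossovers. Comparing them with the parentals, only the m allele has switched, so m is the middle locus and the order is fl – m – z.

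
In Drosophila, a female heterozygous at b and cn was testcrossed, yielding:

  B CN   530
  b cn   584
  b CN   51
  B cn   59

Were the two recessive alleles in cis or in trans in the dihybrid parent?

cis

The two most frequent classes are B CN (530) and b cn (584); these are the parental (non-recombinant) types.
So the F1 carried B CN on one chromosome and b cn on the other — the recessive alleles are on the same chromosome (cis / coupling).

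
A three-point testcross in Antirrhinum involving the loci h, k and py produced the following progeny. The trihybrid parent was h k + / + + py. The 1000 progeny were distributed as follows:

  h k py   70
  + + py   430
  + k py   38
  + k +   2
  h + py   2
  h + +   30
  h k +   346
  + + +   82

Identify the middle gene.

The two rarest classes, + k + and h + py, are the double crossovers. Comparing them with the parentals, only the h allele has switched, so h is the middle locus and the order is py – h – k.

h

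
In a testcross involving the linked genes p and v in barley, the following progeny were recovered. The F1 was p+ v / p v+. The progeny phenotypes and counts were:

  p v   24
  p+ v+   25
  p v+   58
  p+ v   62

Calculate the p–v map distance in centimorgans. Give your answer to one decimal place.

The recombinant classes are p+ v+ and p v: 25 + 24 = 49.
Recombination frequency = 49/169 = 0.2899 ≈ 29.0%, i.e. 29.0 centimorgans.

29.0 centimorgans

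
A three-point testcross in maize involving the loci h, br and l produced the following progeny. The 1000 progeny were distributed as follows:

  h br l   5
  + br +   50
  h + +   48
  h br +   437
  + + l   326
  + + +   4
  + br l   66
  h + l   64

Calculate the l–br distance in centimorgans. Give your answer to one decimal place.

The two most frequent reciprocal classes, + + l and h br +, are the parental types, so the F1 was + + l / h br +.
The two rarest classes, + + + and h br l, are the double crossovers. Comparing them with the parentals, only the l allele has switched, so l is the middle locus and the order is br – l – h.
Crossovers in the br–l interval produce the single-crossover classes + br l and h + + (66 + 48 = 114) plus the double crossovers (9).
RF(br–l) = (114 + 9) / 1000 = 123/1000 = 0.1230 → 12.3 centimorgans.

12.3 centimorgans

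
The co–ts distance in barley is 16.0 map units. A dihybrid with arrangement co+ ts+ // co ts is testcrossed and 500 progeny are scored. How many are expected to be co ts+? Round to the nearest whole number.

40

A map distance of 16.0 map units corresponds to a recombination frequency of 0.160.
The F1 is co+ ts+ / co ts, so co ts+ is a recombinant gamete class with expected frequency r/2 = 0.160/2 = 0.0800.
Expected number = 0.0800 × 500 = 40.00 ≈ 40.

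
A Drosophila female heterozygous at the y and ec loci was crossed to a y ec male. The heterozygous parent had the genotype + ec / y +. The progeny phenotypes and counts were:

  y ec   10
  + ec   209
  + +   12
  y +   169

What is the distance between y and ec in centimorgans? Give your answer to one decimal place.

The recombinant classes are + + and y ec: 12 + 10 = 22.
Recombination frequency = 22/400 = 0.0550 ≈ 5.5%, i.e. 5.5 centimorgans.

5.5 centimorgans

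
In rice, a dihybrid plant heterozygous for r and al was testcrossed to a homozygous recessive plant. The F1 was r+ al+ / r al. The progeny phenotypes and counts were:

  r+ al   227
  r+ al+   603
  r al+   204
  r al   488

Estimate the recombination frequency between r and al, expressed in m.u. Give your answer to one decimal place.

The recombinant classes are r+ al and r al+: 227 + 204 = 431.
Recombination frequency = 431/1522 = 0.2832 ≈ 28.3%, i.e. 28.3 m.u.

28.3 m.u.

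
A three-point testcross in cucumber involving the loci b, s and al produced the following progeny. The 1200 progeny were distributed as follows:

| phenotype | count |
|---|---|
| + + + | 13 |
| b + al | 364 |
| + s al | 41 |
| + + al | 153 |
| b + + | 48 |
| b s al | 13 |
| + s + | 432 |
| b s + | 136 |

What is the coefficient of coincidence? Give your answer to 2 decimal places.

0.86

The two most frequent reciprocal classes, + s + and b + al, are the parental types, so the F1 was + s + / b + al.
The two rarest classes, + + + and b s al, are the double crossovers. Comparing them with the parentals, only the s allele has switched, so s is the middle locus and the order is al – s – b.
al–s: (89 + 26)/1200 = 0.0958; s–b: (289 + 26)/1200 = 0.2625.
Expected DCO frequency = 0.0958 × 0.2625 ≈ 0.02515; observed = 26/1200 ≈ 0.02167.
Coefficient of coincidence = 0.02167/0.02515 ≈ 0.86.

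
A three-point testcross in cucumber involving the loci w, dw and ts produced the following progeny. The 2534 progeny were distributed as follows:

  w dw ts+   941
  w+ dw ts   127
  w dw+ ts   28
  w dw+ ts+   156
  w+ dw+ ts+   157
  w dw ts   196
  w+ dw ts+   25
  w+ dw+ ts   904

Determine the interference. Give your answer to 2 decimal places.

The two most frequent reciprocal classes, w dw ts+ and w+ dw+ ts, are the parental types, so the F1 was w dw ts+ / w+ dw+ ts.
The two rarest classes, w+ dw ts+ and w dw+ ts, are the double crossovers. Comparing them with the parentals, only the w allele has switched, so w is the middle locus and the order is dw – w – ts.
dw–w: (283 + 53)/2534 = 0.1326; w–ts: (353 + 53)/2534 = 0.1602.
Expected DCO frequency = 0.1326 × 0.1602 ≈ 0.02124; observed = 53/2534 ≈ 0.02092.
Coefficient of coincidence = 0.02092/0.02124 ≈ 0.98; interference = 1 − 0.98 = 0.02.

0.02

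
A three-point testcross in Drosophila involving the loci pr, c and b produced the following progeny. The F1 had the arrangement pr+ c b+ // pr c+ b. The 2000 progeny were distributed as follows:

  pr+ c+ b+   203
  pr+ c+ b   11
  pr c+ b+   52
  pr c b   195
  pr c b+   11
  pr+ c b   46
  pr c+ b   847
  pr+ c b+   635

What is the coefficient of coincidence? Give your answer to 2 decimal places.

The two rarest classes, pr c b+ and pr+ c+ b, are the double crossovers. Comparing them with the parentals, only the pr allele has switched, so pr is the middle locus and the order is c – pr – b.
c–pr: (398 + 22)/2000 = 0.2100; pr–b: (98 + 22)/2000 = 0.0600.
Expected DCO frequency = 0.2100 × 0.0600 ≈ 0.01260; observed = 22/2000 ≈ 0.01100.
Coefficient of coincidence = 0.01100/0.01260 ≈ 0.87.

0.87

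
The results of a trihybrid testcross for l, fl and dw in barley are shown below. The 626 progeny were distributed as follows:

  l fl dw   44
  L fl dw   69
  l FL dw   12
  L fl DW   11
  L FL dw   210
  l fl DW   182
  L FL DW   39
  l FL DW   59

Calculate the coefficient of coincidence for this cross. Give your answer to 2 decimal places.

The two most frequent reciprocal classes, l fl DW and L FL dw, are the parental types, so the F1 was l fl DW / L FL dw.
The two rarest classes, L fl DW and l FL dw, are the double crossovers. Comparing them with the parentals, only the l allele has switched, so l is the middle locus and the order is fl – l – dw.
fl–l: (128 + 23)/626 = 0.2412; l–dw: (83 + 23)/626 = 0.1693.
Expected DCO frequency = 0.2412 × 0.1693 ≈ 0.04084; observed = 23/626 ≈ 0.03674.
Coefficient of coincidence = 0.03674/0.04084 ≈ 0.90.

0.90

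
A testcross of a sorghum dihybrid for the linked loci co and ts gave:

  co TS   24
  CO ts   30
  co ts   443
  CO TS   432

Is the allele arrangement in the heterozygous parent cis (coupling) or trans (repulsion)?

The two most frequent classes are CO TS (432) and co ts (443); these are the parental (non-recombinant) types.
So the F1 carried CO TS on one chromosome and co ts on the other — the recessive alleles are on the same chromosome (cis / coupling).

cis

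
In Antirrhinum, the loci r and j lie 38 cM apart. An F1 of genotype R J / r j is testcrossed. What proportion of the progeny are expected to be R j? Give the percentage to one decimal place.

19.0%

A map distance of 38 cM corresponds to a recombination frequency of 0.380.
The F1 is R J / r j, so R j is a recombinant gamete class with expected frequency r/2 = 0.380/2 = 0.1900.
That is 0.1900 = 19.0% of the progeny.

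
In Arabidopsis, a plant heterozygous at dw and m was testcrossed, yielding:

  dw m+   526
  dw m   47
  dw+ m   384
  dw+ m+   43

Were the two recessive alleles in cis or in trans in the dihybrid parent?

The two most frequent classes are dw+ m (384) and dw m+ (526); these are the parental (non-recombinant) types.
So the F1 carried dw+ m on one chromosome and dw m+ on the other — the recessive alleles are on opposite chromosomes (trans / repulsion).

trans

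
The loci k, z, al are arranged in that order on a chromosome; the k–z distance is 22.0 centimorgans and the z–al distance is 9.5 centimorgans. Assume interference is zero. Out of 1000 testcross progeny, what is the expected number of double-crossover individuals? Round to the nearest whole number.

21

Map distances give recombination frequencies of 0.220 and 0.095 for the two intervals.
With no interference, expected double-crossover frequency = 0.220 × 0.095 = 0.02090.
Expected number = 0.02090 × 1000 = 20.90 ≈ 21.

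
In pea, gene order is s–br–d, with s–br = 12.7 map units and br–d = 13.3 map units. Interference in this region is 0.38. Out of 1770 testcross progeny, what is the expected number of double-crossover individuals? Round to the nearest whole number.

19

Map distances give recombination frequencies of 0.127 and 0.133 for the two intervals.
With interference 0.38 (so coincidence = 0.62), expected double-crossover frequency = 0.127 × 0.133 × 0.62 = 0.01047.
Expected number = 0.01047 × 1770 = 18.54 ≈ 19.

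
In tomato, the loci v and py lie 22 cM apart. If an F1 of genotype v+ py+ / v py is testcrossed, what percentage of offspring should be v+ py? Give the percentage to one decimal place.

A map distance of 22 cM corresponds to a recombination frequency of 0.220.
The F1 is v+ py+ / v py, so v+ py is a recombinant gamete class with expected frequency r/2 = 0.220/2 = 0.1100.
That is 0.1100 = 11.0% of the progeny.

11.0%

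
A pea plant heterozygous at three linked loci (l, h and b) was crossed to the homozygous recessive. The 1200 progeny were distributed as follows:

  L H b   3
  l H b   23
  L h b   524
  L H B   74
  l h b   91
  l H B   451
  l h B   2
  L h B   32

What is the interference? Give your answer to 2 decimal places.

0.41

The two most frequent reciprocal classes, l H B and L h b, are the parental types, so the F1 was l H B / L h b.
The two rarest classes, l h B and L H b, are the double crossovers. Comparing them with the parentals, only the h allele has switched, so h is the middle locus and the order is l – h – b.
l–h: (165 + 5)/1200 = 0.1417; h–b: (55 + 5)/1200 = 0.0500.
Expected DCO frequency = 0.1417 × 0.0500 ≈ 0.00709; observed = 5/1200 ≈ 0.00417.
Coefficient of coincidence = 0.00417/0.00709 ≈ 0.59; interference = 1 − 0.59 = 0.41.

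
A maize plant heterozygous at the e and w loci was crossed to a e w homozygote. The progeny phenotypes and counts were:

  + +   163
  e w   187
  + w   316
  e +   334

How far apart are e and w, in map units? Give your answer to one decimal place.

The two most frequent classes, + w (316) and e + (334), are the parental types, so the F1 was + w / e +.
The recombinant classes are + + and e w: 163 + 187 = 350.
Recombination frequency = 350/1000 = 0.3500 ≈ 35.0%, i.e. 35.0 map units.

35.0 map units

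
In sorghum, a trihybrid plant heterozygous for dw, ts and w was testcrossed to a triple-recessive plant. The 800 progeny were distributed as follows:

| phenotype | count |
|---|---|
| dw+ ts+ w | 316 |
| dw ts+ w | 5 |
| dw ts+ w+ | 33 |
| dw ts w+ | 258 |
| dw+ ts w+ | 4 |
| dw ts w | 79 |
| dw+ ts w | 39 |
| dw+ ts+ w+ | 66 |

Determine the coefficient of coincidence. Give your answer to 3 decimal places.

0.577

The two most frequent reciprocal classes, dw ts w+ and dw+ ts+ w, are the parental types, so the F1 was dw ts w+ / dw+ ts+ w.
The two rarest classes, dw+ ts w+ and dw ts+ w, are the double crossovers. Comparing them with the parentals, only the dw allele has switched, so dw is the middle locus and the order is w – dw – ts.
w–dw: (145 + 9)/800 = 0.1925; dw–ts: (72 + 9)/800 = 0.1013.
Expected DCO frequency = 0.1925 × 0.1013 ≈ 0.01950; observed = 9/800 ≈ 0.01125.
Coefficient of coincidence = 0.01125/0.01950 ≈ 0.577.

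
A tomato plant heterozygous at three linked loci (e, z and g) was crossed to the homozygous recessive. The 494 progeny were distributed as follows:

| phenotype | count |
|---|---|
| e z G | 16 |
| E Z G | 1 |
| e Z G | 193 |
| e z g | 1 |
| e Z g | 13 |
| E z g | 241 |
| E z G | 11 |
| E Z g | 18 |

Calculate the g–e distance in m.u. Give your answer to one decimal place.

5.3 m.u.

The two most frequent reciprocal classes, e Z G and E z g, are the parental types, so the F1 was e Z G / E z g.
The two rarest classes, E Z G and e z g, are the double crossovers. Comparing them with the parentals, only the e allele has switched, so e is the middle locus and the order is g – e – z.
Crossovers in the g–e interval produce the single-crossover classes e Z g and E z G (13 + 11 = 24) plus the double crossovers (2).
RF(g–e) = (24 + 2) / 494 = 26/494 = 0.0526 → 5.3 m.u.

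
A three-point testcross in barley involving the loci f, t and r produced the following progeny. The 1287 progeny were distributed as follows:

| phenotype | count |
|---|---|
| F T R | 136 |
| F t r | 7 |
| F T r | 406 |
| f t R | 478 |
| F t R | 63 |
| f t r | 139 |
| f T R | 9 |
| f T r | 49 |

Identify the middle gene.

The two most frequent reciprocal classes, f t R and F T r, are the parental types, so the F1 was f t R / F T r.
The two rarest classes, f T R and F t r, are the double crossovers. Comparing them with the parentals, only the t allele has switched, so t is the middle locus and the order is r – t – f.

t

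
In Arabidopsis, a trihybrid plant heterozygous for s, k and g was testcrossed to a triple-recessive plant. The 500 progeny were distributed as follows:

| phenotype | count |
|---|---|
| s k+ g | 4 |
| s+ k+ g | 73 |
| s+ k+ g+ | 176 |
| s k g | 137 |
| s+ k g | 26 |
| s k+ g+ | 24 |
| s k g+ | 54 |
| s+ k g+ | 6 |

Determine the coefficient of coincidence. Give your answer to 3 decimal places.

The two most frequent reciprocal classes, s+ k+ g+ and s k g, are the parental types, so the F1 was s+ k+ g+ / s k g.
The two rarest classes, s+ k g+ and s k+ g, are the double crossovers. Comparing them with the parentals, only the k allele has switched, so k is the middle locus and the order is g – k – s.
g–k: (127 + 10)/500 = 0.2740; k–s: (50 + 10)/500 = 0.1200.
Expected DCO frequency = 0.2740 × 0.1200 ≈ 0.03288; observed = 10/500 ≈ 0.02000.
Coefficient of coincidence = 0.02000/0.03288 ≈ 0.608.

0.608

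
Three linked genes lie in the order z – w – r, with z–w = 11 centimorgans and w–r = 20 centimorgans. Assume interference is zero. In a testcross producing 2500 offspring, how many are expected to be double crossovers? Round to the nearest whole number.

Map distances give recombination frequencies of 0.110 and 0.200 for the two intervals.
With no interference, expected double-crossover frequency = 0.110 × 0.200 = 0.02200.
Expected number = 0.02200 × 2500 = 55.00 ≈ 55.

55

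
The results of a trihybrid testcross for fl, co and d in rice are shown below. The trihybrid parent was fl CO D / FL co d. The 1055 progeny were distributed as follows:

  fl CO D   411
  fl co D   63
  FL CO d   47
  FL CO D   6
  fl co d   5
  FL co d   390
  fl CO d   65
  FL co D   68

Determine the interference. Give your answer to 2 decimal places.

The two rarest classes, FL CO D and fl co d, are the double crossovers. Comparing them with the parentals, only the fl allele has switched, so fl is the middle locus and the order is co – fl – d.
co–fl: (110 + 11)/1055 = 0.1147; fl–d: (133 + 11)/1055 = 0.1365.
Expected DCO frequency = 0.1147 × 0.1365 ≈ 0.01566; observed = 11/1055 ≈ 0.01043.
Coefficient of coincidence = 0.01043/0.01566 ≈ 0.67; interference = 1 − 0.67 = 0.33.

0.33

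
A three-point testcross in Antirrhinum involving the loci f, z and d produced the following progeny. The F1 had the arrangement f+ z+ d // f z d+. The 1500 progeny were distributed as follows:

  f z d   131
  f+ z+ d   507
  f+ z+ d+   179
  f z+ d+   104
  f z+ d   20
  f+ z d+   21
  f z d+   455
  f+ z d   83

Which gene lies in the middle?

f

The two rarest classes, f z+ d and f+ z d+, are the double crossovers. Comparing them with the parentals, only the f allele has switched, so f is the middle locus and the order is z – f – d.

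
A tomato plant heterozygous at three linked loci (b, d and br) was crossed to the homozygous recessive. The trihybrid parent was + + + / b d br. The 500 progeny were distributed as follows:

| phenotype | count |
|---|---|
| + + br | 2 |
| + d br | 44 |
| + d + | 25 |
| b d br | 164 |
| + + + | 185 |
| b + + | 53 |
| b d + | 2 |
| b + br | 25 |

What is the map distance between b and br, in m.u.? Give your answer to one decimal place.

20.2 m.u.

The two rarest classes, + + br and b d +, are the double crossovers. Comparing them with the parentals, only the br allele has switched, so br is the middle locus and the order is d – br – b.
Crossovers in the br–b interval produce the single-crossover classes b + + and + d br (53 + 44 = 97) plus the double crossovers (4).
RF(br–b) = (97 + 4) / 500 = 101/500 = 0.2020 → 20.2 m.u.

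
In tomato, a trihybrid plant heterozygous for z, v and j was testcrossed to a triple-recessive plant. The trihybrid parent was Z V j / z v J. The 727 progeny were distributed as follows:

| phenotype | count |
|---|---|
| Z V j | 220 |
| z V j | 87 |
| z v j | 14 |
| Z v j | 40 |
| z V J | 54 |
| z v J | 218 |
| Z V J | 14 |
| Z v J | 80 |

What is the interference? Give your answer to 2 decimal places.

The two rarest classes, Z V J and z v j, are the double crossovers. Comparing them with the parentals, only the j allele has switched, so j is the middle locus and the order is v – j – z.
v–j: (94 + 28)/727 = 0.1678; j–z: (167 + 28)/727 = 0.2682.
Expected DCO frequency = 0.1678 × 0.2682 ≈ 0.04500; observed = 28/727 ≈ 0.03851.
Coefficient of coincidence = 0.03851/0.04500 ≈ 0.86; interference = 1 − 0.86 = 0.14.

0.14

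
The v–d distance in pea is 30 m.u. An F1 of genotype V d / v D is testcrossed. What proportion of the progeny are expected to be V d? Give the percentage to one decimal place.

35.0%

A map distance of 30 m.u. corresponds to a recombination frequency of 0.300.
The F1 is V d / v D, so V d is a parental gamete class with expected frequency (1 − r)/2 = 0.700/2 = 0.3500.
That is 0.3500 = 35.0% of the progeny.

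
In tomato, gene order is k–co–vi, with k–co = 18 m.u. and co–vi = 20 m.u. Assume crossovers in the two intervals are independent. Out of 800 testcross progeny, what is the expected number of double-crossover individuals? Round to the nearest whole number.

Map distances give recombination frequencies of 0.180 and 0.200 for the two intervals.
With no interference, expected double-crossover frequency = 0.180 × 0.200 = 0.03600.
Expected number = 0.03600 × 800 = 28.80 ≈ 29.

29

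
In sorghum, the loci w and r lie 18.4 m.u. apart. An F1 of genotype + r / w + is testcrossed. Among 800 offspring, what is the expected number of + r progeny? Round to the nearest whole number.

A map distance of 18.4 m.u. corresponds to a recombination frequency of 0.184.
The F1 is + r / w +, so + r is a parental gamete class with expected frequency (1 − r)/2 = 0.816/2 = 0.4080.
Expected number = 0.4080 × 800 = 326.40 ≈ 326.

326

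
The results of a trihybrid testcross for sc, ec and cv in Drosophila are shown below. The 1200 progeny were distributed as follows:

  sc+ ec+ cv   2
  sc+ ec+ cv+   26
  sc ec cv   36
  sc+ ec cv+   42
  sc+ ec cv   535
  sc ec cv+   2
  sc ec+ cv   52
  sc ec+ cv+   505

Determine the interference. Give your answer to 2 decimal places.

0.26

The two most frequent reciprocal classes, sc ec+ cv+ and sc+ ec cv, are the parental types, so the F1 was sc ec+ cv+ / sc+ ec cv.
The two rarest classes, sc ec cv+ and sc+ ec+ cv, are the double crossovers. Comparing them with the parentals, only the ec allele has switched, so ec is the middle locus and the order is sc – ec – cv.
sc–ec: (62 + 4)/1200 = 0.0550; ec–cv: (94 + 4)/1200 = 0.0817.
Expected DCO frequency = 0.0550 × 0.0817 ≈ 0.00449; observed = 4/1200 ≈ 0.00333.
Coefficient of coincidence = 0.00333/0.00449 ≈ 0.74; interference = 1 − 0.74 = 0.26.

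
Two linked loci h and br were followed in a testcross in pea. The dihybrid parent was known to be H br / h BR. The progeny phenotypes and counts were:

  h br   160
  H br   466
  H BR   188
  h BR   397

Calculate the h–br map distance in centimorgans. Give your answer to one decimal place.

The recombinant classes are H BR and h br: 188 + 160 = 348.
Recombination frequency = 348/1211 = 0.2874 ≈ 28.7%, i.e. 28.7 centimorgans.

28.7 centimorgans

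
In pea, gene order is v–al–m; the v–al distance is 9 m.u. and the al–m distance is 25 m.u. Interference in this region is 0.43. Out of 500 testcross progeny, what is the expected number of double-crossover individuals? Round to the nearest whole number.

6

Map distances give recombination frequencies of 0.090 and 0.250 for the two intervals.
With interference 0.43 (so coincidence = 0.57), expected double-crossover frequency = 0.090 × 0.250 × 0.57 = 0.01283.
Expected number = 0.01283 × 500 = 6.41 ≈ 6.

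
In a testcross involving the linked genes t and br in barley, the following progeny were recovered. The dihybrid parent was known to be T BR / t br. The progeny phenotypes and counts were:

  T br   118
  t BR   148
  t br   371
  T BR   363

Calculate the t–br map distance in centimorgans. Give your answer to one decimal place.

The recombinant classes are T br and t BR: 118 + 148 = 266.
Recombination frequency = 266/1000 = 0.2660 ≈ 26.6%, i.e. 26.6 centimorgans.

26.6 centimorgans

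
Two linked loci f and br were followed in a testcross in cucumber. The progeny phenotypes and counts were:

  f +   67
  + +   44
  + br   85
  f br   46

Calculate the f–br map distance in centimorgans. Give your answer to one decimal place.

The two most frequent classes, + br (85) and f + (67), are the parental types, so the F1 was + br / f +.
The recombinant classes are + + and f br: 44 + 46 = 90.
Recombination frequency = 90/242 = 0.3719 ≈ 37.2%, i.e. 37.2 centimorgans.

37.2 centimorgans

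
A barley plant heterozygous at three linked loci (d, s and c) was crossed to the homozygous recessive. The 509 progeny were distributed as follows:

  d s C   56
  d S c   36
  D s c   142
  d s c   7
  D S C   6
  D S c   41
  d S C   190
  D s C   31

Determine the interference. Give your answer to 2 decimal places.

0.25

The two most frequent reciprocal classes, D s c and d S C, are the parental types, so the F1 was D s c / d S C.
The two rarest classes, d s c and D S C, are the double crossovers. Comparing them with the parentals, only the d allele has switched, so d is the middle locus and the order is s – d – c.
s–d: (97 + 13)/509 = 0.2161; d–c: (67 + 13)/509 = 0.1572.
Expected DCO frequency = 0.2161 × 0.1572 ≈ 0.03397; observed = 13/509 ≈ 0.02554.
Coefficient of coincidence = 0.02554/0.03397 ≈ 0.75; interference = 1 − 0.75 = 0.25.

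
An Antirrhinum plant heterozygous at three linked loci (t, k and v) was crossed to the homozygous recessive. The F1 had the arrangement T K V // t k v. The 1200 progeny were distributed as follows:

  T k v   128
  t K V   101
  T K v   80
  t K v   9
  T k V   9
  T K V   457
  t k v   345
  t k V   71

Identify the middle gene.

The two rarest classes, T k V and t K v, are the double crossovers. Comparing them with the parentals, only the k allele has switched, so k is the middle locus and the order is t – k – v.

k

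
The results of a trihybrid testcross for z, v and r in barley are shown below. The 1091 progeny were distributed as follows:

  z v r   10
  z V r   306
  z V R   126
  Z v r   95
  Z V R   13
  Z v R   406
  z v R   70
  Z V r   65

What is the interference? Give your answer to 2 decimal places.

The two most frequent reciprocal classes, Z v R and z V r, are the parental types, so the F1 was Z v R / z V r.
The two rarest classes, Z V R and z v r, are the double crossovers. Comparing them with the parentals, only the v allele has switched, so v is the middle locus and the order is r – v – z.
r–v: (221 + 23)/1091 = 0.2236; v–z: (135 + 23)/1091 = 0.1448.
Expected DCO frequency = 0.2236 × 0.1448 ≈ 0.03238; observed = 23/1091 ≈ 0.02108.
Coefficient of coincidence = 0.02108/0.03238 ≈ 0.65; interference = 1 − 0.65 = 0.35.

0.35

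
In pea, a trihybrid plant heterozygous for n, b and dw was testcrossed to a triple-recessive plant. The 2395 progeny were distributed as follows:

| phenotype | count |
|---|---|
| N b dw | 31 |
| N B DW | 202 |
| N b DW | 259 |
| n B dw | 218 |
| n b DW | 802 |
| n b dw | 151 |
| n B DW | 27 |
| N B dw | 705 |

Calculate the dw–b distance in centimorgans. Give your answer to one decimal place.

The two most frequent reciprocal classes, N B dw and n b DW, are the parental types, so the F1 was N B dw / n b DW.
The two rarest classes, N b dw and n B DW, are the double crossovers. Comparing them with the parentals, only the b allele has switched, so b is the middle locus and the order is dw – b – n.
Crossovers in the dw–b interval produce the single-crossover classes N B DW and n b dw (202 + 151 = 353) plus the double crossovers (58).
RF(dw–b) = (353 + 58) / 2395 = 411/2395 = 0.1716 → 17.2 centimorgans.

17.2 centimorgans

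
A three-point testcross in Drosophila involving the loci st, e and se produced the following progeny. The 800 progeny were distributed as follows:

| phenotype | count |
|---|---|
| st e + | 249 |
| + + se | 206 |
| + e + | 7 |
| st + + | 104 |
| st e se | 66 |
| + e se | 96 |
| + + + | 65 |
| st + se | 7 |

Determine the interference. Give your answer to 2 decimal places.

The two most frequent reciprocal classes, st e + and + + se, are the parental types, so the F1 was st e + / + + se.
The two rarest classes, + e + and st + se, are the double crossovers. Comparing them with the parentals, only the st allele has switched, so st is the middle locus and the order is se – st – e.
se–st: (131 + 14)/800 = 0.1812; st–e: (200 + 14)/800 = 0.2675.
Expected DCO frequency = 0.1812 × 0.2675 ≈ 0.04847; observed = 14/800 ≈ 0.01750.
Coefficient of coincidence = 0.01750/0.04847 ≈ 0.36; interference = 1 − 0.36 = 0.64.

0.64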